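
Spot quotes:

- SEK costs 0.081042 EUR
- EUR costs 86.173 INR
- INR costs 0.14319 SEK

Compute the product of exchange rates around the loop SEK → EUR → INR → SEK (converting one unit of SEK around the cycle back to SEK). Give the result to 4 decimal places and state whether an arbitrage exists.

1.0000 (no arbitrage)

Around SEK → EUR → INR → SEK: 1 × 0.081042 × 86.173 × 0.14319 = 0.999986
Product ≈ 1 (deviation 0.001%, within rounding noise).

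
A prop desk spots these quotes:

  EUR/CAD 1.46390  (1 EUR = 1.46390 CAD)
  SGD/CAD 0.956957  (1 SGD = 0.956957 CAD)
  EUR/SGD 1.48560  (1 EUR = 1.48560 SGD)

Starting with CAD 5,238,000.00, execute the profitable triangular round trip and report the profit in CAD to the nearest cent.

Profitable loop is CAD → SGD → EUR → CAD:
CAD 5,238,000.00 ÷ 0.956957 = SGD 5,473,600.17
SGD 5,473,600.17 ÷ 1.48560 = EUR 3,684,437.38
EUR 3,684,437.38 × 1.46390 = CAD 5,393,647.88
Profit = CAD 5,393,647.88 − CAD 5,238,000.00

Profit: CAD 155,647.88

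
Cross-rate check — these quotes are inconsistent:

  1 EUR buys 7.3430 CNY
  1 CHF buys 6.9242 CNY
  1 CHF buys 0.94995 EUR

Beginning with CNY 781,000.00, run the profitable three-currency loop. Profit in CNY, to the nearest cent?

Profit: CNY 5,784.34

Profitable loop is CNY → CHF → EUR → CNY:
CNY 781,000.00 ÷ 6.9242 = CHF 112,792.81
CHF 112,792.81 × 0.94995 = EUR 107,147.53
EUR 107,147.53 × 7.3430 = CNY 786,784.34
Profit = CNY 786,784.34 − CNY 781,000.00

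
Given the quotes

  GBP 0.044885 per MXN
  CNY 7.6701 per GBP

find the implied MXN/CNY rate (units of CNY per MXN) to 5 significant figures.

MXN/CNY = 0.34427

1 MXN × 0.044885 = 0.044885 GBP
0.044885 GBP × 7.6701 = 0.344272 CNY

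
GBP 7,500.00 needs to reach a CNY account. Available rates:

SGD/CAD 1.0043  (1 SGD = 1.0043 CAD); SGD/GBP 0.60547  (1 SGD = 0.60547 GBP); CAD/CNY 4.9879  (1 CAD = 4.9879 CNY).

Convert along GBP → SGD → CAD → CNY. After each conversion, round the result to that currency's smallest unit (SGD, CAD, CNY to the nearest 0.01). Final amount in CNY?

CNY 62,051.12

GBP 7,500.00 ÷ 0.60547 = SGD 12,387.07
SGD 12,387.07 × 1.0043 = CAD 12,440.33
CAD 12,440.33 × 4.9879 = CNY 62,051.12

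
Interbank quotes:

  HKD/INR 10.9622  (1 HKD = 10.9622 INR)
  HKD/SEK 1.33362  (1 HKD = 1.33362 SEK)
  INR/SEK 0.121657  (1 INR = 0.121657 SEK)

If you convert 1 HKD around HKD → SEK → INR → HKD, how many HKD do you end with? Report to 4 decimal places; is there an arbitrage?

Around HKD → SEK → INR → HKD: 1 × 1.33362 ÷ 0.121657 ÷ 10.9622 = 0.999994
Product ≈ 1 (deviation 0.001%, within rounding noise).

1.0000 (no arbitrage)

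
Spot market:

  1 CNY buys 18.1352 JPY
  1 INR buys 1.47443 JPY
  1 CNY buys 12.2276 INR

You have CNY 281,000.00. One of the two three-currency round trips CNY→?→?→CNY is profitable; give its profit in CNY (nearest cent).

Profit: CNY 1,659.31

Profitable loop is CNY → JPY → INR → CNY:
CNY 281,000.00 × 18.1352 = JPY 5,095,991
JPY 5,095,991 ÷ 1.47443 = INR 3,456,244.92
INR 3,456,244.92 ÷ 12.2276 = CNY 282,659.31
Profit = CNY 282,659.31 − CNY 281,000.00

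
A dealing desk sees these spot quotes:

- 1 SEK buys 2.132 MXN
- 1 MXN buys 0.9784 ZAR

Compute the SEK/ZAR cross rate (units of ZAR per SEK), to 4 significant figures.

1 SEK × 2.132 = 2.132 MXN
2.132 MXN × 0.9784 = 2.08595 ZAR

SEK/ZAR = 2.086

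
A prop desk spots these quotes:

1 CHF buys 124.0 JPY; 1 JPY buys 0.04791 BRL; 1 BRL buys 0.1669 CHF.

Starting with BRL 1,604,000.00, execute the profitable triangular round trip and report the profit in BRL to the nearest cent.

Profit: BRL 13,708.14

Profitable loop is BRL → JPY → CHF → BRL:
BRL 1,604,000.00 ÷ 0.04791 = JPY 33,479,441
JPY 33,479,441 ÷ 124.0 = CHF 269,995.49
CHF 269,995.49 ÷ 0.1669 = BRL 1,617,708.14
Profit = BRL 1,617,708.14 − BRL 1,604,000.00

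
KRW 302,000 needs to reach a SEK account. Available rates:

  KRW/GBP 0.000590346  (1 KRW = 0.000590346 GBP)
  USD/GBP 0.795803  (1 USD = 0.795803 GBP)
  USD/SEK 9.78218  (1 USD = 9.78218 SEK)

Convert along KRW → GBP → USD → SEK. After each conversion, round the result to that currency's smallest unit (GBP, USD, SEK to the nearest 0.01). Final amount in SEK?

KRW 302,000 × 0.000590346 = GBP 178.28
GBP 178.28 ÷ 0.795803 = USD 224.03
USD 224.03 × 9.78218 = SEK 2,191.50

SEK 2,191.50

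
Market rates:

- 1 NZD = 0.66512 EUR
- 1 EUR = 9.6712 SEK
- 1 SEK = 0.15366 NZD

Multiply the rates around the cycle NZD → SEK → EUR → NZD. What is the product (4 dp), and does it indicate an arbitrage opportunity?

1.0117 (arbitrage exists)

Around NZD → SEK → EUR → NZD: 1 ÷ 0.15366 ÷ 9.6712 ÷ 0.66512 = 1.011716
Product > 1; profitable direction is NZD → SEK → EUR → NZD.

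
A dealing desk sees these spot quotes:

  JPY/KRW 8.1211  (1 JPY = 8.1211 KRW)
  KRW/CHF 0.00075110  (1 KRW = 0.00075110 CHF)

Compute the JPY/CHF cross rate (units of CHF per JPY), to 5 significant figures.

JPY/CHF = 0.0060998

1 JPY × 8.1211 = 8.1211 KRW
8.1211 KRW × 0.00075110 = 0.00609976 CHF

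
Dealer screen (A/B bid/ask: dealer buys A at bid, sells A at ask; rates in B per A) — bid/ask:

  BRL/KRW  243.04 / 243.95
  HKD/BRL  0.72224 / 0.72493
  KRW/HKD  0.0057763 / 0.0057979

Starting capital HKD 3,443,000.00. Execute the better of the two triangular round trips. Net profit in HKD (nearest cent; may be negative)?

Best loop HKD → BRL → KRW → HKD:
HKD 3,443,000.00 × 0.72224 (sell HKD at bid) = BRL 2,486,672.32
BRL 2,486,672.32 × 243.04 (sell BRL at bid) = KRW 604,360,841
KRW 604,360,841 × 0.0057763 (sell KRW at bid) = HKD 3,490,969.52

Net profit: HKD 47,969.52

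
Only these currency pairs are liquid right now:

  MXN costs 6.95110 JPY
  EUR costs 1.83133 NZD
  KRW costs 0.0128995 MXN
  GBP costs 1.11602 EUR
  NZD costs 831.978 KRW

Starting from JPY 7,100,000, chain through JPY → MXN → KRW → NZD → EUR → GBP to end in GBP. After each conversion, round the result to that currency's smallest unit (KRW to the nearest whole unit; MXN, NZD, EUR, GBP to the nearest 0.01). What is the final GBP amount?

GBP 46,567.35

JPY 7,100,000 ÷ 6.95110 = MXN 1,021,421.07
MXN 1,021,421.07 ÷ 0.0128995 = KRW 79,182,997
KRW 79,182,997 ÷ 831.978 = NZD 95,174.39
NZD 95,174.39 ÷ 1.83133 = EUR 51,970.09
EUR 51,970.09 ÷ 1.11602 = GBP 46,567.35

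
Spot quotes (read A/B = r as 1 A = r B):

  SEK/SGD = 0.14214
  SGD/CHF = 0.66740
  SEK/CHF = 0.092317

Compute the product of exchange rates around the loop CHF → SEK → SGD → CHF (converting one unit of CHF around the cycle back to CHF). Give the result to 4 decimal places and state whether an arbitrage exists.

Around CHF → SEK → SGD → CHF: 1 ÷ 0.092317 × 0.14214 × 0.66740 = 1.027592
Product > 1; profitable direction is CHF → SEK → SGD → CHF.

1.0276 (arbitrage exists)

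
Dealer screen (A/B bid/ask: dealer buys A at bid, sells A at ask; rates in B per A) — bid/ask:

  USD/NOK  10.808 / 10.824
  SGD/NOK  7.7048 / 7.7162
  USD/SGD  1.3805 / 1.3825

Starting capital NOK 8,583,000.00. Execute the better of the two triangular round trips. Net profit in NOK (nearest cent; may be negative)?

Best loop NOK → SGD → USD → NOK:
NOK 8,583,000.00 ÷ 7.7162 (buy SGD at ask) = SGD 1,112,335.09
SGD 1,112,335.09 ÷ 1.3825 (buy USD at ask) = USD 804,582.34
USD 804,582.34 × 10.808 (sell USD at bid) = NOK 8,695,925.95

Net profit: NOK 112,925.95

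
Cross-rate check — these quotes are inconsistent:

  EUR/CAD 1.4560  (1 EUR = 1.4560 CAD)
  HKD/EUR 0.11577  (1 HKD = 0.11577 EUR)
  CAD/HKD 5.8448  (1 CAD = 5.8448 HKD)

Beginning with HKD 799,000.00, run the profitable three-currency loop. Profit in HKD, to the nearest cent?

Profitable loop is HKD → CAD → EUR → HKD:
HKD 799,000.00 ÷ 5.8448 = CAD 136,702.71
CAD 136,702.71 ÷ 1.4560 = EUR 93,889.22
EUR 93,889.22 ÷ 0.11577 = HKD 810,997.87
Profit = HKD 810,997.87 − HKD 799,000.00

Profit: HKD 11,997.87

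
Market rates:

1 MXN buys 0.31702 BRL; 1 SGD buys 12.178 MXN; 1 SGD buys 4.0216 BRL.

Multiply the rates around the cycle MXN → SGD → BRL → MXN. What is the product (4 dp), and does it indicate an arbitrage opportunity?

1.0417 (arbitrage exists)

Around MXN → SGD → BRL → MXN: 1 ÷ 12.178 × 4.0216 ÷ 0.31702 = 1.041685
Product > 1; profitable direction is MXN → SGD → BRL → MXN.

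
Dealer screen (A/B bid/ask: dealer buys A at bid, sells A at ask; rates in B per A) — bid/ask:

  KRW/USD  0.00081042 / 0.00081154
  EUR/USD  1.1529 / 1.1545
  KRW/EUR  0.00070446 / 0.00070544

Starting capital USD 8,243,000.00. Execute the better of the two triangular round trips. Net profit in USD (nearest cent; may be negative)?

Net profit: USD 6,418.70

Best loop USD → KRW → EUR → USD:
USD 8,243,000.00 ÷ 0.00081154 (buy KRW at ask) = KRW 10,157,231,929
KRW 10,157,231,929 × 0.00070446 (sell KRW at bid) = EUR 7,155,363.60
EUR 7,155,363.60 × 1.1529 (sell EUR at bid) = USD 8,249,418.70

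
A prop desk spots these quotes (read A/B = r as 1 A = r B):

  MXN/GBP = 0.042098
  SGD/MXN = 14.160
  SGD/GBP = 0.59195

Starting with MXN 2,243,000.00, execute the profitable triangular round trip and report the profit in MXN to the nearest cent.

Profitable loop is MXN → GBP → SGD → MXN:
MXN 2,243,000.00 × 0.042098 = GBP 94,425.81
GBP 94,425.81 ÷ 0.59195 = SGD 159,516.54
SGD 159,516.54 × 14.160 = MXN 2,258,754.16
Profit = MXN 2,258,754.16 − MXN 2,243,000.00

Profit: MXN 15,754.16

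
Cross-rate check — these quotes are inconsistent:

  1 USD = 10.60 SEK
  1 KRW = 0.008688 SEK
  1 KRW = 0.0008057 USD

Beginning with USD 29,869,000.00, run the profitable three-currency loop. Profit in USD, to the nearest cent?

Profitable loop is USD → KRW → SEK → USD:
USD 29,869,000.00 ÷ 0.0008057 = KRW 37,072,111,208
KRW 37,072,111,208 × 0.008688 = SEK 322,082,502.17
SEK 322,082,502.17 ÷ 10.60 = USD 30,385,141.71
Profit = USD 30,385,141.71 − USD 29,869,000.00

Profit: USD 516,141.71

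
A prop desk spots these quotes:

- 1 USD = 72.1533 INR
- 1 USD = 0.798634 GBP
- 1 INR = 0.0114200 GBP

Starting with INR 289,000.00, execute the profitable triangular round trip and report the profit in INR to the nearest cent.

Profit: INR 9,175.77

Profitable loop is INR → GBP → USD → INR:
INR 289,000.00 × 0.0114200 = GBP 3,300.38
GBP 3,300.38 ÷ 0.798634 = USD 4,132.53
USD 4,132.53 × 72.1533 = INR 298,175.77
Profit = INR 298,175.77 − INR 289,000.00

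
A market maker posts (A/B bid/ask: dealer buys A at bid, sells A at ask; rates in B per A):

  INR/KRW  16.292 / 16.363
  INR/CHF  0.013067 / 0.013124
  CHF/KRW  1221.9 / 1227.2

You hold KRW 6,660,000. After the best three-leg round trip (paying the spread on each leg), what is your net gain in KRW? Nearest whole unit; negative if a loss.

Net profit: KRW 77,008

Best loop KRW → CHF → INR → KRW:
KRW 6,660,000 ÷ 1227.2 (buy CHF at ask) = CHF 5,426.99
CHF 5,426.99 ÷ 0.013124 (buy INR at ask) = INR 413,516.33
INR 413,516.33 × 16.292 (sell INR at bid) = KRW 6,737,008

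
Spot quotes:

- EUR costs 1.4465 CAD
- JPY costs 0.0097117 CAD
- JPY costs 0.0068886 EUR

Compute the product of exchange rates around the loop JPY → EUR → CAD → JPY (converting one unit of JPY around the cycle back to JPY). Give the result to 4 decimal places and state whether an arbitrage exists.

1.0260 (arbitrage exists)

Around JPY → EUR → CAD → JPY: 1 × 0.0068886 × 1.4465 ÷ 0.0097117 = 1.026016
Product > 1; profitable direction is JPY → EUR → CAD → JPY.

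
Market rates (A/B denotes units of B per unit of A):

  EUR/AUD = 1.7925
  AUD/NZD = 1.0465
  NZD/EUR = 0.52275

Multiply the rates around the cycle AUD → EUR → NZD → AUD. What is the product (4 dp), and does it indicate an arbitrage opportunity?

1.0198 (arbitrage exists)

Around AUD → EUR → NZD → AUD: 1 ÷ 1.7925 ÷ 0.52275 ÷ 1.0465 = 1.019783
Product > 1; profitable direction is AUD → EUR → NZD → AUD.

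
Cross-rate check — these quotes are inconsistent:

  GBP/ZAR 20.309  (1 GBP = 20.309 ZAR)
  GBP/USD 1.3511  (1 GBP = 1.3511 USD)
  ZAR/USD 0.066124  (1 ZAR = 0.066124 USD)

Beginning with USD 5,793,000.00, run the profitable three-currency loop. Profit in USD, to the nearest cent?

Profit: USD 35,319.69

Profitable loop is USD → ZAR → GBP → USD:
USD 5,793,000.00 ÷ 0.066124 = ZAR 87,608,130.18
ZAR 87,608,130.18 ÷ 20.309 = GBP 4,313,758.93
GBP 4,313,758.93 × 1.3511 = USD 5,828,319.69
Profit = USD 5,828,319.69 − USD 5,793,000.00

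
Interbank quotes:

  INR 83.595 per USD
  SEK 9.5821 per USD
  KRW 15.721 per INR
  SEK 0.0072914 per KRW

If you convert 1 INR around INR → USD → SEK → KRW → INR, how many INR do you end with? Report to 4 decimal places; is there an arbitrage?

1.0000 (no arbitrage)

Around INR → USD → SEK → KRW → INR: 1 ÷ 83.595 × 9.5821 ÷ 0.0072914 ÷ 15.721 = 0.999975
Product ≈ 1 (deviation 0.002%, within rounding noise).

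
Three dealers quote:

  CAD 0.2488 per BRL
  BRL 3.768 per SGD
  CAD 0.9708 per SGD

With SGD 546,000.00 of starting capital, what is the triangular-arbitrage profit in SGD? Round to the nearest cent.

Profitable loop is SGD → CAD → BRL → SGD:
SGD 546,000.00 × 0.9708 = CAD 530,056.80
CAD 530,056.80 ÷ 0.2488 = BRL 2,130,453.38
BRL 2,130,453.38 ÷ 3.768 = SGD 565,406.95
Profit = SGD 565,406.95 − SGD 546,000.00

Profit: SGD 19,406.95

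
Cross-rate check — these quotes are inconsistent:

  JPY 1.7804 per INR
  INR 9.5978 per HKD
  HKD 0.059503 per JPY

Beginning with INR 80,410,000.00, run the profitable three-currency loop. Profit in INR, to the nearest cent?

Profit: INR 1,349,496.06

Profitable loop is INR → JPY → HKD → INR:
INR 80,410,000.00 × 1.7804 = JPY 143,161,964
JPY 143,161,964 × 0.059503 = HKD 8,518,566.34
HKD 8,518,566.34 × 9.5978 = INR 81,759,496.06
Profit = INR 81,759,496.06 − INR 80,410,000.00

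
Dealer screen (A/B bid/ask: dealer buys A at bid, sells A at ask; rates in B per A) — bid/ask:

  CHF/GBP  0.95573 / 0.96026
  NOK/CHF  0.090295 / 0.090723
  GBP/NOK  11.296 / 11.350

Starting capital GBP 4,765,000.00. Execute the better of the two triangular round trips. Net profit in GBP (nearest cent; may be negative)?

Best loop GBP → CHF → NOK → GBP:
GBP 4,765,000.00 ÷ 0.96026 (buy CHF at ask) = CHF 4,962,197.74
CHF 4,962,197.74 ÷ 0.090723 (buy NOK at ask) = NOK 54,696,138.11
NOK 54,696,138.11 ÷ 11.350 (buy GBP at ask) = GBP 4,819,043.01

Net profit: GBP 54,043.01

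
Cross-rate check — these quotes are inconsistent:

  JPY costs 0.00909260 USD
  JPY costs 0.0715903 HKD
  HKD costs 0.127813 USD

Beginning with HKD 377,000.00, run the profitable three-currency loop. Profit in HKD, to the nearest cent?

Profit: HKD 2,387.03

Profitable loop is HKD → USD → JPY → HKD:
HKD 377,000.00 × 0.127813 = USD 48,185.50
USD 48,185.50 ÷ 0.00909260 = JPY 5,299,419
JPY 5,299,419 × 0.0715903 = HKD 379,387.03
Profit = HKD 379,387.03 − HKD 377,000.00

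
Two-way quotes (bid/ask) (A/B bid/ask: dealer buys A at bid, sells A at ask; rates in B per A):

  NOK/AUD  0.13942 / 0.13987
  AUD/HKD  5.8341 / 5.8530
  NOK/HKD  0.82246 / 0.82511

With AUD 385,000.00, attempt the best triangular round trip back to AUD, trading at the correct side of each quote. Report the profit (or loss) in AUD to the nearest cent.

Best loop AUD → NOK → HKD → AUD:
AUD 385,000.00 ÷ 0.13987 (buy NOK at ask) = NOK 2,752,555.94
NOK 2,752,555.94 × 0.82246 (sell NOK at bid) = HKD 2,263,867.16
HKD 2,263,867.16 ÷ 5.8530 (buy AUD at ask) = AUD 386,787.49

Net profit: AUD 1,787.49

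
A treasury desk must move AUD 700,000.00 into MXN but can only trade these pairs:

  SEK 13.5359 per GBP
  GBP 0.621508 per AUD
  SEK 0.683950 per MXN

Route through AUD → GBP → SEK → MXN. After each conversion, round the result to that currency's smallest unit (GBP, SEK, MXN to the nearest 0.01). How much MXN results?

MXN 8,610,087.14

AUD 700,000.00 × 0.621508 = GBP 435,055.60
GBP 435,055.60 × 13.5359 = SEK 5,888,869.10
SEK 5,888,869.10 ÷ 0.683950 = MXN 8,610,087.14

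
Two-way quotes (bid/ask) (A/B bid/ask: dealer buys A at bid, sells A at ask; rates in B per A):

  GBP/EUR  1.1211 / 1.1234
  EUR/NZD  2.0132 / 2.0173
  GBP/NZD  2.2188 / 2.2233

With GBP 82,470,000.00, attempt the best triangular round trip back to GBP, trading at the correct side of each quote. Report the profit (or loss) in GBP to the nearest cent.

Best loop GBP → EUR → NZD → GBP:
GBP 82,470,000.00 × 1.1211 (sell GBP at bid) = EUR 92,457,117.00
EUR 92,457,117.00 × 2.0132 (sell EUR at bid) = NZD 186,134,667.94
NZD 186,134,667.94 ÷ 2.2233 (buy GBP at ask) = GBP 83,719,996.38

Net profit: GBP 1,249,996.38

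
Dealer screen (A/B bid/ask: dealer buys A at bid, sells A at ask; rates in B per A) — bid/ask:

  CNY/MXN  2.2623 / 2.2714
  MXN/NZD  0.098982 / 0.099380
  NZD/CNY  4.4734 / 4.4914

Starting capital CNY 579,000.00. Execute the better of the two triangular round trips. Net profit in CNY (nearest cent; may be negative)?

Net profit: CNY 992.95

Best loop CNY → MXN → NZD → CNY:
CNY 579,000.00 × 2.2623 (sell CNY at bid) = MXN 1,309,871.70
MXN 1,309,871.70 × 0.098982 (sell MXN at bid) = NZD 129,653.72
NZD 129,653.72 × 4.4734 (sell NZD at bid) = CNY 579,992.95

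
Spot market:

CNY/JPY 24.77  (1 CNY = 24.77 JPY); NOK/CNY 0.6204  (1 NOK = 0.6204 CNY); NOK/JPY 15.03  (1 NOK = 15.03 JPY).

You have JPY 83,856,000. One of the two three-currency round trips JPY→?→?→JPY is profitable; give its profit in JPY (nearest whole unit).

Profit: JPY 1,881,923

Profitable loop is JPY → NOK → CNY → JPY:
JPY 83,856,000 ÷ 15.03 = NOK 5,579,241.52
NOK 5,579,241.52 × 0.6204 = CNY 3,461,361.44
CNY 3,461,361.44 × 24.77 = JPY 85,737,923
Profit = JPY 85,737,923 − JPY 83,856,000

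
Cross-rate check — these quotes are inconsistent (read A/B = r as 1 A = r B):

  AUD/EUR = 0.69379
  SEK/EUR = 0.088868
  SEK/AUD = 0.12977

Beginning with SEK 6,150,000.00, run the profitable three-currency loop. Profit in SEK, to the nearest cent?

Profitable loop is SEK → AUD → EUR → SEK:
SEK 6,150,000.00 × 0.12977 = AUD 798,085.50
AUD 798,085.50 × 0.69379 = EUR 553,703.74
EUR 553,703.74 ÷ 0.088868 = SEK 6,230,631.26
Profit = SEK 6,230,631.26 − SEK 6,150,000.00

Profit: SEK 80,631.26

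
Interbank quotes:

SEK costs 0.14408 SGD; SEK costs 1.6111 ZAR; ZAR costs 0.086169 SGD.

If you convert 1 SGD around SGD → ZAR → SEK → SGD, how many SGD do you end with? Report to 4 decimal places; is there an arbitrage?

Around SGD → ZAR → SEK → SGD: 1 ÷ 0.086169 ÷ 1.6111 × 0.14408 = 1.037839
Product > 1; profitable direction is SGD → ZAR → SEK → SGD.

1.0378 (arbitrage exists)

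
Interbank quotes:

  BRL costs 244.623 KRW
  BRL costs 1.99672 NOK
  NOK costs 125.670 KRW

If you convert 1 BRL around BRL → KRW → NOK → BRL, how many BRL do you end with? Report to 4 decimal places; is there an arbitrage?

Around BRL → KRW → NOK → BRL: 1 × 244.623 ÷ 125.670 ÷ 1.99672 = 0.974874
Product < 1; profitable direction is BRL → NOK → KRW → BRL.

0.9749 (arbitrage exists)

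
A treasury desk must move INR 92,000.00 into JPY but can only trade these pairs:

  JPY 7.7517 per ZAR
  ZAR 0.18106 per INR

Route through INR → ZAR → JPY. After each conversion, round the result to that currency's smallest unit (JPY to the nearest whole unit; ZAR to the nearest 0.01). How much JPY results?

INR 92,000.00 × 0.18106 = ZAR 16,657.52
ZAR 16,657.52 × 7.7517 = JPY 129,124

JPY 129,124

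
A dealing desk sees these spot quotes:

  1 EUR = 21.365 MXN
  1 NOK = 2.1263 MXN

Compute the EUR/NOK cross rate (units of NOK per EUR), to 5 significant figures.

EUR/NOK = 10.048

1 EUR × 21.365 = 21.365 MXN
21.365 MXN ÷ 2.1263 = 10.048 NOK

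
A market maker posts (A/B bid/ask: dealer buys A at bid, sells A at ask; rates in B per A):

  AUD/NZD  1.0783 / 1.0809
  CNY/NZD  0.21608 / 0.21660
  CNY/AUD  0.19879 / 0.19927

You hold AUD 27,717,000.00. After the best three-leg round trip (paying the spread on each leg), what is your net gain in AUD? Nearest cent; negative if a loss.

Best loop AUD → CNY → NZD → AUD:
AUD 27,717,000.00 ÷ 0.19927 (buy CNY at ask) = CNY 139,092,688.31
CNY 139,092,688.31 × 0.21608 (sell CNY at bid) = NZD 30,055,148.09
NZD 30,055,148.09 ÷ 1.0809 (buy AUD at ask) = AUD 27,805,669.43

Net profit: AUD 88,669.43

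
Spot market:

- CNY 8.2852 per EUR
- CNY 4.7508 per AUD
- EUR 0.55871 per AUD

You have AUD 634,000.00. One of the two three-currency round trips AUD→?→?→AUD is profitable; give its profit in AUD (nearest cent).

Profitable loop is AUD → CNY → EUR → AUD:
AUD 634,000.00 × 4.7508 = CNY 3,012,007.20
CNY 3,012,007.20 ÷ 8.2852 = EUR 363,540.67
EUR 363,540.67 ÷ 0.55871 = AUD 650,678.66
Profit = AUD 650,678.66 − AUD 634,000.00

Profit: AUD 16,678.66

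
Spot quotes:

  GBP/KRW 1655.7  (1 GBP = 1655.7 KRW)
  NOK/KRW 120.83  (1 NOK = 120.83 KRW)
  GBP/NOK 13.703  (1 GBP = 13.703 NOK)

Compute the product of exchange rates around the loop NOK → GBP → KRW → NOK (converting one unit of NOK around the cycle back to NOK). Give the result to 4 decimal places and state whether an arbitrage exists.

Around NOK → GBP → KRW → NOK: 1 ÷ 13.703 × 1655.7 ÷ 120.83 = 0.999980
Product ≈ 1 (deviation 0.002%, within rounding noise).

1.0000 (no arbitrage)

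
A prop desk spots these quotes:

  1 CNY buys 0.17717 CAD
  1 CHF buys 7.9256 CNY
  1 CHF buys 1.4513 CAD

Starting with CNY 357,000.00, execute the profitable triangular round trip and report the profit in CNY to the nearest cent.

Profit: CNY 11,980.21

Profitable loop is CNY → CHF → CAD → CNY:
CNY 357,000.00 ÷ 7.9256 = CHF 45,043.91
CHF 45,043.91 × 1.4513 = CAD 65,372.22
CAD 65,372.22 ÷ 0.17717 = CNY 368,980.21
Profit = CNY 368,980.21 − CNY 357,000.00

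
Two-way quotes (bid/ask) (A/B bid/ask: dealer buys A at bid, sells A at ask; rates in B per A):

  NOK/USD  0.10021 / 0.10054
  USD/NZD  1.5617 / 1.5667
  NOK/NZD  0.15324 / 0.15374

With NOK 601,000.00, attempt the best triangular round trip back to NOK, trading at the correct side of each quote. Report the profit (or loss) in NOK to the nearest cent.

Net profit: NOK 10,781.40

Best loop NOK → USD → NZD → NOK:
NOK 601,000.00 × 0.10021 (sell NOK at bid) = USD 60,226.21
USD 60,226.21 × 1.5617 (sell USD at bid) = NZD 94,055.27
NZD 94,055.27 ÷ 0.15374 (buy NOK at ask) = NOK 611,781.40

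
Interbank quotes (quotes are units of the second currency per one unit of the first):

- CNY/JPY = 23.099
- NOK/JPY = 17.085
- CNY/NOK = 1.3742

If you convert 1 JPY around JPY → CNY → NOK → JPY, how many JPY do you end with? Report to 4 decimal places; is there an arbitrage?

1.0164 (arbitrage exists)

Around JPY → CNY → NOK → JPY: 1 ÷ 23.099 × 1.3742 × 17.085 = 1.016417
Product > 1; profitable direction is JPY → CNY → NOK → JPY.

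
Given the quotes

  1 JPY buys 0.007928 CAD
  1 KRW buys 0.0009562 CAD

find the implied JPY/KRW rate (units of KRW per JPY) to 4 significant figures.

JPY/KRW = 8.291

1 JPY × 0.007928 = 0.007928 CAD
0.007928 CAD ÷ 0.0009562 = 8.29115 KRW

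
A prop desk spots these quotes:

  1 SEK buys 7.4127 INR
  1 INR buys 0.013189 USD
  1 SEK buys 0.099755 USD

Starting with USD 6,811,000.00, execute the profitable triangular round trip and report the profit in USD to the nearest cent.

Profitable loop is USD → INR → SEK → USD:
USD 6,811,000.00 ÷ 0.013189 = INR 516,415,194.48
INR 516,415,194.48 ÷ 7.4127 = SEK 69,666,274.70
SEK 69,666,274.70 × 0.099755 = USD 6,949,559.23
Profit = USD 6,949,559.23 − USD 6,811,000.00

Profit: USD 138,559.23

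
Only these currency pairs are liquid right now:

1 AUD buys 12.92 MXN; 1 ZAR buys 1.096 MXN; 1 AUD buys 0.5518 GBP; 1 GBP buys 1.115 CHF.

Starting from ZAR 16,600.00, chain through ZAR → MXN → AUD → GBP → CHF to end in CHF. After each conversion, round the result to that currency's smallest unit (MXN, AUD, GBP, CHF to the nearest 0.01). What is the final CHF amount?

CHF 866.39

ZAR 16,600.00 × 1.096 = MXN 18,193.60
MXN 18,193.60 ÷ 12.92 = AUD 1,408.17
AUD 1,408.17 × 0.5518 = GBP 777.03
GBP 777.03 × 1.115 = CHF 866.39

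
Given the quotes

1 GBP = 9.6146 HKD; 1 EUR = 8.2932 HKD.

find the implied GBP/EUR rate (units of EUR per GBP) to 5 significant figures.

1 GBP × 9.6146 = 9.6146 HKD
9.6146 HKD ÷ 8.2932 = 1.15934 EUR

GBP/EUR = 1.1593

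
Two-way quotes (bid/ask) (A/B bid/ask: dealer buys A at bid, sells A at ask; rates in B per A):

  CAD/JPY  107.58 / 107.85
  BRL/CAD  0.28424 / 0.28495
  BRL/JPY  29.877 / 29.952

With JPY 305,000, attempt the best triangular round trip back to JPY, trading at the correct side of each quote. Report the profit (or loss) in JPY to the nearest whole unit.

Net profit: JPY 6,380

Best loop JPY → BRL → CAD → JPY:
JPY 305,000 ÷ 29.952 (buy BRL at ask) = BRL 10,182.96
BRL 10,182.96 × 0.28424 (sell BRL at bid) = CAD 2,894.40
CAD 2,894.40 × 107.58 (sell CAD at bid) = JPY 311,380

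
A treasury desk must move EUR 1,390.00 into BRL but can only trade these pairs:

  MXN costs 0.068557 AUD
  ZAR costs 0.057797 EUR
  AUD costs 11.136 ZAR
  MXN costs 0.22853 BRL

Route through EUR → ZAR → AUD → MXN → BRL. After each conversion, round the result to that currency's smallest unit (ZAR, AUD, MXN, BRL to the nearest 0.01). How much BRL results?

EUR 1,390.00 ÷ 0.057797 = ZAR 24,049.69
ZAR 24,049.69 ÷ 11.136 = AUD 2,159.63
AUD 2,159.63 ÷ 0.068557 = MXN 31,501.23
MXN 31,501.23 × 0.22853 = BRL 7,198.98

BRL 7,198.98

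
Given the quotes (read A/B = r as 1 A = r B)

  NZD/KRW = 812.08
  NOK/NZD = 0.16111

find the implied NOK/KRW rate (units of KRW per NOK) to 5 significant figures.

1 NOK × 0.16111 = 0.16111 NZD
0.16111 NZD × 812.08 = 130.834 KRW

NOK/KRW = 130.83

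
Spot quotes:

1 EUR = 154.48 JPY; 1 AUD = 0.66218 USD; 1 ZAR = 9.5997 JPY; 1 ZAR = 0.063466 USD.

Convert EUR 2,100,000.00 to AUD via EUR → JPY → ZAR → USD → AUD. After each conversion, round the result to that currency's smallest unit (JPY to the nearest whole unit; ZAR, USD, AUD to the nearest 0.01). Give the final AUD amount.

EUR 2,100,000.00 × 154.48 = JPY 324,408,000
JPY 324,408,000 ÷ 9.5997 = ZAR 33,793,556.05
ZAR 33,793,556.05 × 0.063466 = USD 2,144,741.83
USD 2,144,741.83 ÷ 0.66218 = AUD 3,238,910.61

AUD 3,238,910.61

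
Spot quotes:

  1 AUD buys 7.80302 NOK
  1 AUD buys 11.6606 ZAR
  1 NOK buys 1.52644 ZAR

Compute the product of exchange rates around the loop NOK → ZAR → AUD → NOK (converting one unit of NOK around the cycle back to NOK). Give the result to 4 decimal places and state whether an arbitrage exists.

Around NOK → ZAR → AUD → NOK: 1 × 1.52644 ÷ 11.6606 × 7.80302 = 1.021460
Product > 1; profitable direction is NOK → ZAR → AUD → NOK.

1.0215 (arbitrage exists)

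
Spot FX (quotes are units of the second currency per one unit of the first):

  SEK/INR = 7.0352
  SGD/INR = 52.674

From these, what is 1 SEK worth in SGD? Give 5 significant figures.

SEK/SGD = 0.13356

1 SEK × 7.0352 = 7.0352 INR
7.0352 INR ÷ 52.674 = 0.133561 SGD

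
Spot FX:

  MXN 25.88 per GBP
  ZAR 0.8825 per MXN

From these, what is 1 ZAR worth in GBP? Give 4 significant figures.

1 ZAR ÷ 0.8825 = 1.13314 MXN
1.13314 MXN ÷ 25.88 = 0.0437846 GBP

ZAR/GBP = 0.04378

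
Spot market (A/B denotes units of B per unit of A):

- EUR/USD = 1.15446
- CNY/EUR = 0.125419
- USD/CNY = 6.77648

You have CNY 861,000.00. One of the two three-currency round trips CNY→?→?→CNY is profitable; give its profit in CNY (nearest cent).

Profitable loop is CNY → USD → EUR → CNY:
CNY 861,000.00 ÷ 6.77648 = USD 127,057.12
USD 127,057.12 ÷ 1.15446 = EUR 110,057.62
EUR 110,057.62 ÷ 0.125419 = CNY 877,519.48
Profit = CNY 877,519.48 − CNY 861,000.00

Profit: CNY 16,519.48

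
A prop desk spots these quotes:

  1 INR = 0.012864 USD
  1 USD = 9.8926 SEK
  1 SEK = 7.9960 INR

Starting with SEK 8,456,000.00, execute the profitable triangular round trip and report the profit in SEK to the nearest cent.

Profit: SEK 148,472.29

Profitable loop is SEK → INR → USD → SEK:
SEK 8,456,000.00 × 7.9960 = INR 67,614,176.00
INR 67,614,176.00 × 0.012864 = USD 869,788.76
USD 869,788.76 × 9.8926 = SEK 8,604,472.29
Profit = SEK 8,604,472.29 − SEK 8,456,000.00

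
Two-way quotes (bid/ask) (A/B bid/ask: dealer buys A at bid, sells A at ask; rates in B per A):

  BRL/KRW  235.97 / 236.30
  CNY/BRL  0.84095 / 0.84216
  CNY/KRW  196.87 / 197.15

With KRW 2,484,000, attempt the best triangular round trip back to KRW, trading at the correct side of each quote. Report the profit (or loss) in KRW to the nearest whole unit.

Net profit: KRW 16,240

Best loop KRW → CNY → BRL → KRW:
KRW 2,484,000 ÷ 197.15 (buy CNY at ask) = CNY 12,599.54
CNY 12,599.54 × 0.84095 (sell CNY at bid) = BRL 10,595.59
BRL 10,595.59 × 235.97 (sell BRL at bid) = KRW 2,500,240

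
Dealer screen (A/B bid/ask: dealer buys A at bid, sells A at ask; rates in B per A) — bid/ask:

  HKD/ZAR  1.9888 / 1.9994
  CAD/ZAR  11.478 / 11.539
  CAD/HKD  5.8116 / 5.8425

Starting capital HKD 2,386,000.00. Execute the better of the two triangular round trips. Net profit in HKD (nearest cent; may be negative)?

Best loop HKD → ZAR → CAD → HKD:
HKD 2,386,000.00 × 1.9888 (sell HKD at bid) = ZAR 4,745,276.80
ZAR 4,745,276.80 ÷ 11.539 (buy CAD at ask) = CAD 411,238.13
CAD 411,238.13 × 5.8116 (sell CAD at bid) = HKD 2,389,951.53

Net profit: HKD 3,951.53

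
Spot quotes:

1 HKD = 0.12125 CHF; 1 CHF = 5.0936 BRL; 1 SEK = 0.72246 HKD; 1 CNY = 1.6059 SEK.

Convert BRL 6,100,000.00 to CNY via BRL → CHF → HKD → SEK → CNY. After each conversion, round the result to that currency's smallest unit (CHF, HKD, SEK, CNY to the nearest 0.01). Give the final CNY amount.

BRL 6,100,000.00 ÷ 5.0936 = CHF 1,197,581.28
CHF 1,197,581.28 ÷ 0.12125 = HKD 9,876,959.01
HKD 9,876,959.01 ÷ 0.72246 = SEK 13,671,288.39
SEK 13,671,288.39 ÷ 1.6059 = CNY 8,513,162.96

CNY 8,513,162.96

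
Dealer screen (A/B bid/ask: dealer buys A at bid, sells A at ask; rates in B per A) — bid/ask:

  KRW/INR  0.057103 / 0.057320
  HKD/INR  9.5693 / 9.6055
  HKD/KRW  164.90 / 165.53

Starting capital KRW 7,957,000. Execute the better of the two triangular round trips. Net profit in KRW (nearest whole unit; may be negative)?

Best loop KRW → HKD → INR → KRW:
KRW 7,957,000 ÷ 165.53 (buy HKD at ask) = HKD 48,069.84
HKD 48,069.84 × 9.5693 (sell HKD at bid) = INR 459,994.68
INR 459,994.68 ÷ 0.057320 (buy KRW at ask) = KRW 8,025,029

Net profit: KRW 68,029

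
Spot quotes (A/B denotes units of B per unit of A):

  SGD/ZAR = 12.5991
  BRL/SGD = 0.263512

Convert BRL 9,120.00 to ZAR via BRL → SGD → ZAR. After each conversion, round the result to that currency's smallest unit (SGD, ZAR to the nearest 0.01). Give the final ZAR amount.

ZAR 30,278.54

BRL 9,120.00 × 0.263512 = SGD 2,403.23
SGD 2,403.23 × 12.5991 = ZAR 30,278.54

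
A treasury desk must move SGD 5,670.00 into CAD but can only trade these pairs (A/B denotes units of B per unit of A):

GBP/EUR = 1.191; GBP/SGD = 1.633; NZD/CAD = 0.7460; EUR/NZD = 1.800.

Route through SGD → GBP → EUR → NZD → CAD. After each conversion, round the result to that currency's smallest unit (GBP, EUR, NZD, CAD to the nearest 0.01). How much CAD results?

SGD 5,670.00 ÷ 1.633 = GBP 3,472.14
GBP 3,472.14 × 1.191 = EUR 4,135.32
EUR 4,135.32 × 1.800 = NZD 7,443.58
NZD 7,443.58 × 0.7460 = CAD 5,552.91

CAD 5,552.91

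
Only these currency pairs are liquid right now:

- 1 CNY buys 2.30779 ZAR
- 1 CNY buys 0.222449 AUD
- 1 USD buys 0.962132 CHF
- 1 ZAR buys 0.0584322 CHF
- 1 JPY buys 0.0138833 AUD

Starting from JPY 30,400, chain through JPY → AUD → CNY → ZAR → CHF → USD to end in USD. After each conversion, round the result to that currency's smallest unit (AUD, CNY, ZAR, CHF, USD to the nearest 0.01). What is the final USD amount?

USD 265.92

JPY 30,400 × 0.0138833 = AUD 422.05
AUD 422.05 ÷ 0.222449 = CNY 1,897.29
CNY 1,897.29 × 2.30779 = ZAR 4,378.55
ZAR 4,378.55 × 0.0584322 = CHF 255.85
CHF 255.85 ÷ 0.962132 = USD 265.92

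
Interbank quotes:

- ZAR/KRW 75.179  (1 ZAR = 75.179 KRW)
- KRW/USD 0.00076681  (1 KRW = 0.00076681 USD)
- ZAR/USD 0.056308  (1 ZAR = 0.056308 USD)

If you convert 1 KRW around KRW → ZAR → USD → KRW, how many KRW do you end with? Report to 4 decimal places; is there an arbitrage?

0.9768 (arbitrage exists)

Around KRW → ZAR → USD → KRW: 1 ÷ 75.179 × 0.056308 ÷ 0.00076681 = 0.976755
Product < 1; profitable direction is KRW → USD → ZAR → KRW.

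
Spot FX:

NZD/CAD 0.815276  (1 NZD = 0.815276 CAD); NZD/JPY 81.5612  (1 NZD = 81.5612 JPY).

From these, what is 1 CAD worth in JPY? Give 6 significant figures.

1 CAD ÷ 0.815276 = 1.22658 NZD
1.22658 NZD × 81.5612 = 100.041 JPY

CAD/JPY = 100.041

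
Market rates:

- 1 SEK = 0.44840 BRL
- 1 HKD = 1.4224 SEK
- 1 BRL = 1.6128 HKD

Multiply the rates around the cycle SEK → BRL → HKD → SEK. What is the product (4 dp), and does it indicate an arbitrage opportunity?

Around SEK → BRL → HKD → SEK: 1 × 0.44840 × 1.6128 × 1.4224 = 1.028651
Product > 1; profitable direction is SEK → BRL → HKD → SEK.

1.0287 (arbitrage exists)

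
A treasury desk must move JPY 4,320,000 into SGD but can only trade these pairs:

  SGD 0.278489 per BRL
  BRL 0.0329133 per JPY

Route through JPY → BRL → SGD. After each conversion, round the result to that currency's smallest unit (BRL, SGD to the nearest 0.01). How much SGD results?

SGD 39,597.09

JPY 4,320,000 × 0.0329133 = BRL 142,185.46
BRL 142,185.46 × 0.278489 = SGD 39,597.09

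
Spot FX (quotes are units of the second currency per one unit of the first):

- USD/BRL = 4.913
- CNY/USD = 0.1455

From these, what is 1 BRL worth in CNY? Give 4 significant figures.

BRL/CNY = 1.399

1 BRL ÷ 4.913 = 0.203542 USD
0.203542 USD ÷ 0.1455 = 1.39891 CNY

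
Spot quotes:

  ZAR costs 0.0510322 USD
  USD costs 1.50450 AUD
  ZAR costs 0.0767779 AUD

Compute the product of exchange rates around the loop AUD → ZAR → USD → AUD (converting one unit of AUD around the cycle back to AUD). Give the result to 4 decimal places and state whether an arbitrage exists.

1.0000 (no arbitrage)

Around AUD → ZAR → USD → AUD: 1 ÷ 0.0767779 × 0.0510322 × 1.50450 = 1.000001
Product ≈ 1 (deviation 0.000%, within rounding noise).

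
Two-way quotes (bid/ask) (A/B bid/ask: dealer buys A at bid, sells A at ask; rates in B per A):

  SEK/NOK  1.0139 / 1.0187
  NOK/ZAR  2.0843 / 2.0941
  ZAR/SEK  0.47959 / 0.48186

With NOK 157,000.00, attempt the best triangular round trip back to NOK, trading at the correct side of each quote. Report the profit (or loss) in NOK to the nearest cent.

Best loop NOK → ZAR → SEK → NOK:
NOK 157,000.00 × 2.0843 (sell NOK at bid) = ZAR 327,235.10
ZAR 327,235.10 × 0.47959 (sell ZAR at bid) = SEK 156,938.68
SEK 156,938.68 × 1.0139 (sell SEK at bid) = NOK 159,120.13

Net profit: NOK 2,120.13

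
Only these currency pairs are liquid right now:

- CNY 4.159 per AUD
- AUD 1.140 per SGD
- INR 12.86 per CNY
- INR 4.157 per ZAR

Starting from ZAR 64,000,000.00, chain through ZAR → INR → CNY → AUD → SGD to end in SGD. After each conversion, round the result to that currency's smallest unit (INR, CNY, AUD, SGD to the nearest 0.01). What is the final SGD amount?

SGD 4,363,402.32

ZAR 64,000,000.00 × 4.157 = INR 266,048,000.00
INR 266,048,000.00 ÷ 12.86 = CNY 20,688,024.88
CNY 20,688,024.88 ÷ 4.159 = AUD 4,974,278.64
AUD 4,974,278.64 ÷ 1.140 = SGD 4,363,402.32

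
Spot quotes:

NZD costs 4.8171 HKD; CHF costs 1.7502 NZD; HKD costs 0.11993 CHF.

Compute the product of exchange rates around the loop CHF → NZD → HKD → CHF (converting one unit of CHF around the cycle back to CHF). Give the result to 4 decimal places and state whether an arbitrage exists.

1.0111 (arbitrage exists)

Around CHF → NZD → HKD → CHF: 1 × 1.7502 × 4.8171 × 0.11993 = 1.011116
Product > 1; profitable direction is CHF → NZD → HKD → CHF.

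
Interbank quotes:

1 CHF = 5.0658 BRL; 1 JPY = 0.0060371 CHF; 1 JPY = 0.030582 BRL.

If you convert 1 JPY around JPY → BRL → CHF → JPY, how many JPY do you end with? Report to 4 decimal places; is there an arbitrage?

1.0000 (no arbitrage)

Around JPY → BRL → CHF → JPY: 1 × 0.030582 ÷ 5.0658 ÷ 0.0060371 = 0.999976
Product ≈ 1 (deviation 0.002%, within rounding noise).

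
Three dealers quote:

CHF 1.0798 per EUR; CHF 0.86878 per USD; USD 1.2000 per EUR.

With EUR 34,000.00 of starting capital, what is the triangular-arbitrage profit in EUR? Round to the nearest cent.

Profitable loop is EUR → CHF → USD → EUR:
EUR 34,000.00 × 1.0798 = CHF 36,713.20
CHF 36,713.20 ÷ 0.86878 = USD 42,258.34
USD 42,258.34 ÷ 1.2000 = EUR 35,215.28
Profit = EUR 35,215.28 − EUR 34,000.00

Profit: EUR 1,215.28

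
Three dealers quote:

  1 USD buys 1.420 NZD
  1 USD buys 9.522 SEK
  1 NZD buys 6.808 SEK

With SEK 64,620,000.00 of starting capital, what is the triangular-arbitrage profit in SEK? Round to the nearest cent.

Profit: SEK 986,469.57

Profitable loop is SEK → USD → NZD → SEK:
SEK 64,620,000.00 ÷ 9.522 = USD 6,786,389.41
USD 6,786,389.41 × 1.420 = NZD 9,636,672.97
NZD 9,636,672.97 × 6.808 = SEK 65,606,469.57
Profit = SEK 65,606,469.57 − SEK 64,620,000.00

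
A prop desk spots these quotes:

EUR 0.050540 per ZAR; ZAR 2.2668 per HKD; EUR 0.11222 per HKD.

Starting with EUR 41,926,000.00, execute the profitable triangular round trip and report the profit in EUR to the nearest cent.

Profitable loop is EUR → HKD → ZAR → EUR:
EUR 41,926,000.00 ÷ 0.11222 = HKD 373,605,417.93
HKD 373,605,417.93 × 2.2668 = ZAR 846,888,761.36
ZAR 846,888,761.36 × 0.050540 = EUR 42,801,758.00
Profit = EUR 42,801,758.00 − EUR 41,926,000.00

Profit: EUR 875,758.00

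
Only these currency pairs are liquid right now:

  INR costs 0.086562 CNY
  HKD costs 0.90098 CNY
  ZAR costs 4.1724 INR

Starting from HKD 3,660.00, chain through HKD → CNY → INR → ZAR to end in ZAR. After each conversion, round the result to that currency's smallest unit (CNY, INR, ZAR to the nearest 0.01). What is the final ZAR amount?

ZAR 9,130.27

HKD 3,660.00 × 0.90098 = CNY 3,297.59
CNY 3,297.59 ÷ 0.086562 = INR 38,095.12
INR 38,095.12 ÷ 4.1724 = ZAR 9,130.27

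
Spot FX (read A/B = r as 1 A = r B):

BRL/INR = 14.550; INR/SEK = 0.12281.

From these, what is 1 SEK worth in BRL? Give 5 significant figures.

SEK/BRL = 0.55963

1 SEK ÷ 0.12281 = 8.14266 INR
8.14266 INR ÷ 14.550 = 0.559633 BRL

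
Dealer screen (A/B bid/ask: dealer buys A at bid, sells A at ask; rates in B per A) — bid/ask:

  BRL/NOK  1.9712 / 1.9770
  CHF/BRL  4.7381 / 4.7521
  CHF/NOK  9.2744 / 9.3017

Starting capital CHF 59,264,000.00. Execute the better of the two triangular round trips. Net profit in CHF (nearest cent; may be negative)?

Net profit: CHF 242,381.90

Best loop CHF → BRL → NOK → CHF:
CHF 59,264,000.00 × 4.7381 (sell CHF at bid) = BRL 280,798,758.40
BRL 280,798,758.40 × 1.9712 (sell BRL at bid) = NOK 553,510,512.56
NOK 553,510,512.56 ÷ 9.3017 (buy CHF at ask) = CHF 59,506,381.90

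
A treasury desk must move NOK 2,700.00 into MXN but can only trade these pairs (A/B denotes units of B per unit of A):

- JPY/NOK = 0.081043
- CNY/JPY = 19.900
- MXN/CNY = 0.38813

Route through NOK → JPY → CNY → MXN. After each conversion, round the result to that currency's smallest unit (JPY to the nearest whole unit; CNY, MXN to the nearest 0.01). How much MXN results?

MXN 4,313.43

NOK 2,700.00 ÷ 0.081043 = JPY 33,316
JPY 33,316 ÷ 19.900 = CNY 1,674.17
CNY 1,674.17 ÷ 0.38813 = MXN 4,313.43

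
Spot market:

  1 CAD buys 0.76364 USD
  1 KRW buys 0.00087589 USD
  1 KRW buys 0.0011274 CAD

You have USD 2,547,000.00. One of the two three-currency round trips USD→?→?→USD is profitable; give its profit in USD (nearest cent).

Profit: USD 44,264.91

Profitable loop is USD → CAD → KRW → USD:
USD 2,547,000.00 ÷ 0.76364 = CAD 3,335,341.26
CAD 3,335,341.26 ÷ 0.0011274 = KRW 2,958,436,456
KRW 2,958,436,456 × 0.00087589 = USD 2,591,264.91
Profit = USD 2,591,264.91 − USD 2,547,000.00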